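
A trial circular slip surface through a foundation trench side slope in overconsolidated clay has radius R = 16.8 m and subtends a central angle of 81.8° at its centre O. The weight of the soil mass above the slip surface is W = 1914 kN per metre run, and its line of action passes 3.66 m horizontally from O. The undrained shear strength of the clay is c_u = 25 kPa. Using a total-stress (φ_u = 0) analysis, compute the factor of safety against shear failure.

Taking moments about the centre O, the resisting moment is provided by the undrained shear strength acting along the arc:
Arc length L_a = R·θ = 16.8·(81.8°·π/180) = 16.8·1.4277 = 23.99 m
M_R = c_u·L_a·R = 25·23.99·16.8 = 10073.7 kN·m/m
M_D = W·d = 1914·3.66 = 7005.2 kN·m/m
FS = M_R / M_D = 10073.7 / 7005.2 = 1.438

FS = 1.44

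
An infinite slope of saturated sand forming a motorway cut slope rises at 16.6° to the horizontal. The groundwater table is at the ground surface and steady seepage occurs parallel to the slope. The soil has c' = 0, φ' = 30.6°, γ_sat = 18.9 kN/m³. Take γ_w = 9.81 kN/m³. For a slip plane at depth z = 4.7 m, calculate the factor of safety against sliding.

With seepage parallel to the slope and the water table at the surface, the effective normal stress on the slip plane uses the buoyant unit weight γ' = γ_sat − γ_w while the driving shear stress uses γ_sat:
FS = [c' + γ' z cos²β tanφ'] / [γ_sat z sinβ cosβ]
(For c' = 0 this reduces to FS = (γ'/γ_sat)·tanφ'/tanβ.)
γ' = 18.9 − 9.81 = 9.09 kN/m³
Numerator = 0.0 + 9.09·4.7·cos²16.6°·tan30.6° = 0.0 + 9.09·4.7·0.9184·0.5914 = 23.204 kPa
Denominator = 18.9·4.7·sin16.6°·cos16.6° = 18.9·4.7·0.2857·0.9583 = 24.320 kPa
FS = 23.204 / 24.320 = 0.954

FS = 0.95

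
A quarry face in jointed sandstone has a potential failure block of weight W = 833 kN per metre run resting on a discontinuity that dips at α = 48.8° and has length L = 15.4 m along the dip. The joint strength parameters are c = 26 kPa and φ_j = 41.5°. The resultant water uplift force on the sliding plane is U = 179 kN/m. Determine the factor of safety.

FS = 1.16

Resolving the block weight along and normal to the plane and applying the Mohr–Coulomb strength on the joint:
N' = W cosα − U = 833·cos48.8° − 179 = 369.7 kN/m
Driving force T = W sinα = 833·sin48.8° = 626.8 kN/m
Resisting force R = c·L + N'·tanφ_j = 26·15.4 + 369.7·tan41.5° = 400.4 + 327.1 = 727.5 kN/m
FS = R / T = 727.5 / 626.8 = 1.161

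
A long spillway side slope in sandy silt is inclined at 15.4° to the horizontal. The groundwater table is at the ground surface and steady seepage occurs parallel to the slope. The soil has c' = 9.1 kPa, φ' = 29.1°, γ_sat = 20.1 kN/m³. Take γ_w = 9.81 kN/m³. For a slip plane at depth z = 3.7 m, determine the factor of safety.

FS = 1.51

With seepage parallel to the slope and the water table at the surface, the effective normal stress on the slip plane uses the buoyant unit weight γ' = γ_sat − γ_w while the driving shear stress uses γ_sat:
FS = [c' + γ' z cos²β tanφ'] / [γ_sat z sinβ cosβ]
γ' = 20.1 − 9.81 = 10.29 kN/m³
Numerator = 9.1 + 10.29·3.7·cos²15.4°·tan29.1° = 9.1 + 10.29·3.7·0.9295·0.5566 = 28.797 kPa
Denominator = 20.1·3.7·sin15.4°·cos15.4° = 20.1·3.7·0.2656·0.9641 = 19.040 kPa
FS = 28.797 / 19.040 = 1.512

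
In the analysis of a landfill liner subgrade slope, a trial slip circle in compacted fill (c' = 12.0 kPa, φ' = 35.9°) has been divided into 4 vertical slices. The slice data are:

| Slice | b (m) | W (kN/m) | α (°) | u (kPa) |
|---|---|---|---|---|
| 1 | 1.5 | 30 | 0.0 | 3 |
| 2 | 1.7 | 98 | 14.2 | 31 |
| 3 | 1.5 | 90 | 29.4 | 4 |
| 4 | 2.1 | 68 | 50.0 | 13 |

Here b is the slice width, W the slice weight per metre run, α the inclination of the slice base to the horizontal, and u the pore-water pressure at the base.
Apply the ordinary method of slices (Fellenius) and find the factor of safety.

Ordinary method of slices: FS = Σ[c'·Δl_i + (W_i cosα_i − u_i·Δl_i)·tanφ'] / Σ W_i sinα_i, with Δl_i = b_i / cosα_i.
Slice 1: Δl = 1.5/cos0.0° = 1.500 m; N'_1 = 30·cos0.0° − 3·1.500 = 25.5; c'Δl = 18.00; W sinα = 0.0
Slice 2: Δl = 1.7/cos14.2° = 1.754 m; N'_2 = 98·cos14.2° − 31·1.754 = 40.6; c'Δl = 21.04; W sinα = 24.0
Slice 3: Δl = 1.5/cos29.4° = 1.722 m; N'_3 = 90·cos29.4° − 4·1.722 = 71.5; c'Δl = 20.66; W sinα = 44.2
Slice 4: Δl = 2.1/cos50.0° = 3.267 m; N'_4 = 68·cos50.0° − 13·3.267 = 1.2; c'Δl = 39.20; W sinα = 52.1
Σc'Δl = 98.9 kN/m; ΣN' = 138.9 kN/m; ΣW sinα = 120.3 kN/m
Resisting = 98.9 + 138.9·tan35.9° = 98.9 + 100.6 = 199.5 kN/m
FS = 199.5 / 120.3 = 1.658

FS = 1.66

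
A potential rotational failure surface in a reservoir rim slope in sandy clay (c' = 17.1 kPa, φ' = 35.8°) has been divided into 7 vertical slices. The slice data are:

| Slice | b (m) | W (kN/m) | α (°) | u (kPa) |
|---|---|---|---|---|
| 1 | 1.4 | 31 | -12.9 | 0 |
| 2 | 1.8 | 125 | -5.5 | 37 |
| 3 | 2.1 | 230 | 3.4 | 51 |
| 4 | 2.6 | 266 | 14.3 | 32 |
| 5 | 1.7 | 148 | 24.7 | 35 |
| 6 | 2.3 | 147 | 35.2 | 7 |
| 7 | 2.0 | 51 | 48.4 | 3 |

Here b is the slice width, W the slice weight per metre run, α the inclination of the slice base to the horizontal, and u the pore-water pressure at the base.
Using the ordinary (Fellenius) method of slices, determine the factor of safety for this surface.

Ordinary method of slices: FS = Σ[c'·Δl_i + (W_i cosα_i − u_i·Δl_i)·tanφ'] / Σ W_i sinα_i, with Δl_i = b_i / cosα_i.
Slice 1: Δl = 1.4/cos(-12.9°) = 1.436 m; N'_1 = 31·cos(-12.9°) − 0·1.436 = 30.2; c'Δl = 24.56; W sinα = -6.9
Slice 2: Δl = 1.8/cos(-5.5°) = 1.808 m; N'_2 = 125·cos(-5.5°) − 37·1.808 = 57.5; c'Δl = 30.92; W sinα = -12.0
Slice 3: Δl = 2.1/cos3.4° = 2.104 m; N'_3 = 230·cos3.4° − 51·2.104 = 122.3; c'Δl = 35.97; W sinα = 13.6
Slice 4: Δl = 2.6/cos14.3° = 2.683 m; N'_4 = 266·cos14.3° − 32·2.683 = 171.9; c'Δl = 45.88; W sinα = 65.7
Slice 5: Δl = 1.7/cos24.7° = 1.871 m; N'_5 = 148·cos24.7° − 35·1.871 = 69.0; c'Δl = 32.00; W sinα = 61.8
Slice 6: Δl = 2.3/cos35.2° = 2.815 m; N'_6 = 147·cos35.2° − 7·2.815 = 100.4; c'Δl = 48.13; W sinα = 84.7
Slice 7: Δl = 2.0/cos48.4° = 3.012 m; N'_7 = 51·cos48.4° − 3·3.012 = 24.8; c'Δl = 51.51; W sinα = 38.1
Σc'Δl = 269.0 kN/m; ΣN' = 576.1 kN/m; ΣW sinα = 245.2 kN/m
Resisting = 269.0 + 576.1·tan35.8° = 269.0 + 415.5 = 684.5 kN/m
FS = 684.5 / 245.2 = 2.792

FS = 2.79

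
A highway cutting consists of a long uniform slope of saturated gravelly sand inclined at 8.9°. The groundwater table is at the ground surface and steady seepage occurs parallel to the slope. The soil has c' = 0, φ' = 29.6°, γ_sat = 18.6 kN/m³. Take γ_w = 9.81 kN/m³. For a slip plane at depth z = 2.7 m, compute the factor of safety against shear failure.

With seepage parallel to the slope and the water table at the surface, the effective normal stress on the slip plane uses the buoyant unit weight γ' = γ_sat − γ_w while the driving shear stress uses γ_sat:
FS = [c' + γ' z cos²β tanφ'] / [γ_sat z sinβ cosβ]
(For c' = 0 this reduces to FS = (γ'/γ_sat)·tanφ'/tanβ.)
γ' = 18.6 − 9.81 = 8.79 kN/m³
Numerator = 0.0 + 8.79·2.7·cos²8.9°·tan29.6° = 0.0 + 8.79·2.7·0.9761·0.5681 = 13.160 kPa
Denominator = 18.6·2.7·sin8.9°·cos8.9° = 18.6·2.7·0.1547·0.9880 = 7.676 kPa
FS = 13.160 / 7.676 = 1.714

FS = 1.71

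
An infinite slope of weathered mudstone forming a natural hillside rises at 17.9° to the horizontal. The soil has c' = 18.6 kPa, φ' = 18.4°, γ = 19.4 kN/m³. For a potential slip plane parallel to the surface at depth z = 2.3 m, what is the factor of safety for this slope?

For an infinite slope with a slip plane parallel to the surface (no pore pressure): FS = [c' + γz cos²β tanφ'] / [γz sinβ cosβ].
γz = 19.4·2.3 = 44.62 kN/m²
Numerator = 18.6 + 44.62·cos²17.9°·tan18.4° = 18.6 + 44.62·0.9055·0.3327 = 32.041 kPa
Denominator = 44.62·sin17.9°·cos17.9° = 44.62·0.3074·0.9516 = 13.050 kPa
FS = 32.041 / 13.050 = 2.455

FS = 2.46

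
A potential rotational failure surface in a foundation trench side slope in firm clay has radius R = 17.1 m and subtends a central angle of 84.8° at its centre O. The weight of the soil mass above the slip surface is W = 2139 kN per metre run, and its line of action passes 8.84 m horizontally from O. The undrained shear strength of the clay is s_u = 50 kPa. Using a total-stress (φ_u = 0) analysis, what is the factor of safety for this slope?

FS = 1.14

Taking moments about the centre O, the resisting moment is provided by the undrained shear strength acting along the arc:
Arc length L_a = R·θ = 17.1·(84.8°·π/180) = 17.1·1.4800 = 25.31 m
M_R = s_u·L_a·R = 50·25.31·17.1 = 21638.9 kN·m/m
M_D = W·d = 2139·8.84 = 18908.8 kN·m/m
FS = M_R / M_D = 21638.9 / 18908.8 = 1.144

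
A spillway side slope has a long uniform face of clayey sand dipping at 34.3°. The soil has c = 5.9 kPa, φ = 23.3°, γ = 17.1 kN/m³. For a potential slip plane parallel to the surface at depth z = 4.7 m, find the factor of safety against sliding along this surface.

FS = 0.79

For an infinite slope with a slip plane parallel to the surface (no pore pressure): FS = [c + γz cos²β tanφ] / [γz sinβ cosβ].
γz = 17.1·4.7 = 80.37 kN/m²
Numerator = 5.9 + 80.37·cos²34.3°·tan23.3° = 5.9 + 80.37·0.6824·0.4307 = 29.521 kPa
Denominator = 80.37·sin34.3°·cos34.3° = 80.37·0.5635·0.8261 = 37.414 kPa
FS = 29.521 / 37.414 = 0.789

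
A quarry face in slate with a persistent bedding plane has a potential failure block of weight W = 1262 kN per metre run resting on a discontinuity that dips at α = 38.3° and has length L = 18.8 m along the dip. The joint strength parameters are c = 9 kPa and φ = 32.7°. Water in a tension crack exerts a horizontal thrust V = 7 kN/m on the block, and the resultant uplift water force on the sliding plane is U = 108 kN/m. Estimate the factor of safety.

FS = 0.93

Resolving the block weight along and normal to the plane and applying the Mohr–Coulomb strength on the joint:
N' = W cosα − U − V sinα = 1262·cos38.3° − 108 − 7·sin38.3° = 878.0 kN/m
Driving force T = W sinα + V cosα = 1262·sin38.3° + 7·cos38.3° = 787.7 kN/m
Resisting force R = c·L + N'·tanφ = 9·18.8 + 878.0·tan32.7° = 169.2 + 563.7 = 732.9 kN/m
FS = R / T = 732.9 / 787.7 = 0.930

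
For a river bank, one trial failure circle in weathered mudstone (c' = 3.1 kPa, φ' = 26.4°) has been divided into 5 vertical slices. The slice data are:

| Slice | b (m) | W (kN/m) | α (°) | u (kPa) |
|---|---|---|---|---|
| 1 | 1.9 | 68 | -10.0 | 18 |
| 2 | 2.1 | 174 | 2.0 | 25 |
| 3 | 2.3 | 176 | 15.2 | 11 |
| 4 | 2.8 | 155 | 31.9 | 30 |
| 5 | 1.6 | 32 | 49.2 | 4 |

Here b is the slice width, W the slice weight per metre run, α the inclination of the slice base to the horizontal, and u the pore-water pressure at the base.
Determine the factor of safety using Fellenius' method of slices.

FS = 1.41

Ordinary method of slices: FS = Σ[c'·Δl_i + (W_i cosα_i − u_i·Δl_i)·tanφ'] / Σ W_i sinα_i, with Δl_i = b_i / cosα_i.
Slice 1: Δl = 1.9/cos(-10.0°) = 1.929 m; N'_1 = 68·cos(-10.0°) − 18·1.929 = 32.2; c'Δl = 5.98; W sinα = -11.8
Slice 2: Δl = 2.1/cos2.0° = 2.101 m; N'_2 = 174·cos2.0° − 25·2.101 = 121.4; c'Δl = 6.51; W sinα = 6.1
Slice 3: Δl = 2.3/cos15.2° = 2.383 m; N'_3 = 176·cos15.2° − 11·2.383 = 143.6; c'Δl = 7.39; W sinα = 46.1
Slice 4: Δl = 2.8/cos31.9° = 3.298 m; N'_4 = 155·cos31.9° − 30·3.298 = 32.6; c'Δl = 10.22; W sinα = 81.9
Slice 5: Δl = 1.6/cos49.2° = 2.449 m; N'_5 = 32·cos49.2° − 4·2.449 = 11.1; c'Δl = 7.59; W sinα = 24.2
Σc'Δl = 37.7 kN/m; ΣN' = 341.0 kN/m; ΣW sinα = 146.5 kN/m
Resisting = 37.7 + 341.0·tan26.4° = 37.7 + 169.3 = 207.0 kN/m
FS = 207.0 / 146.5 = 1.412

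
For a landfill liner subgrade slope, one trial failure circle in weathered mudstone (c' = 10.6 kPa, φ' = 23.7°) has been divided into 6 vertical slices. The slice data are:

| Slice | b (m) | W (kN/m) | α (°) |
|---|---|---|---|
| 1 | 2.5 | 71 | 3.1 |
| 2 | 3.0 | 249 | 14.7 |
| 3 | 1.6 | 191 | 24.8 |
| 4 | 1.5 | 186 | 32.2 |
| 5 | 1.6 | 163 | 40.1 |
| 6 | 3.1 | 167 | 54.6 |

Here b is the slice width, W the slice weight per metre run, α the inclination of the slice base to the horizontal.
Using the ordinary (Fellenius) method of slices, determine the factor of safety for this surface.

Ordinary method of slices: FS = Σ[c'·Δl_i + (W_i cosα_i)·tanφ'] / Σ W_i sinα_i, with Δl_i = b_i / cosα_i.
Slice 1: Δl = 2.5/cos3.1° = 2.504 m; N'_1 = 71·cos3.1° = 70.9; c'Δl = 26.54; W sinα = 3.8
Slice 2: Δl = 3.0/cos14.7° = 3.102 m; N'_2 = 249·cos14.7° = 240.8; c'Δl = 32.88; W sinα = 63.2
Slice 3: Δl = 1.6/cos24.8° = 1.763 m; N'_3 = 191·cos24.8° = 173.4; c'Δl = 18.68; W sinα = 80.1
Slice 4: Δl = 1.5/cos32.2° = 1.773 m; N'_4 = 186·cos32.2° = 157.4; c'Δl = 18.79; W sinα = 99.1
Slice 5: Δl = 1.6/cos40.1° = 2.092 m; N'_5 = 163·cos40.1° = 124.7; c'Δl = 22.17; W sinα = 105.0
Slice 6: Δl = 3.1/cos54.6° = 5.351 m; N'_6 = 167·cos54.6° = 96.7; c'Δl = 56.73; W sinα = 136.1
Σc'Δl = 175.8 kN/m; ΣN' = 863.9 kN/m; ΣW sinα = 487.4 kN/m
Resisting = 175.8 + 863.9·tan23.7° = 175.8 + 379.2 = 555.0 kN/m
FS = 555.0 / 487.4 = 1.139

FS = 1.14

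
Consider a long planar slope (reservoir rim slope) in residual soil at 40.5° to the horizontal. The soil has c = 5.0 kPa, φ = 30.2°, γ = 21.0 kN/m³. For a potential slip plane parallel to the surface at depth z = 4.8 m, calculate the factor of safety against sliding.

FS = 0.78

For an infinite slope with a slip plane parallel to the surface (no pore pressure): FS = [c + γz cos²β tanφ] / [γz sinβ cosβ].
γz = 21.0·4.8 = 100.80 kN/m²
Numerator = 5.0 + 100.80·cos²40.5°·tan30.2° = 5.0 + 100.80·0.5782·0.5820 = 38.922 kPa
Denominator = 100.80·sin40.5°·cos40.5° = 100.80·0.6494·0.7604 = 49.779 kPa
FS = 38.922 / 49.779 = 0.782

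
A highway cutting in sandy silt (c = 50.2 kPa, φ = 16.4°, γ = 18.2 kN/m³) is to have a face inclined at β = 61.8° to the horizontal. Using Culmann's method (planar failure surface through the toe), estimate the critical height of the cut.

H_c = 31.32 m

Culmann's analysis gives the critical failure plane at α_cr = (β + φ)/2 = (61.8 + 16.4)/2 = 39.1°, and the critical height
H_c = (4c/γ) · sinβ cosφ / [1 − cos(β − φ)]
    = (4·50.2/18.2) · sin61.8°·cos16.4° / [1 − cos(45.4°)]
    = 11.033 · 0.8813·0.9593 / [1 − 0.7022]
    = 11.033 · 0.8454 / 0.2978
    = 31.32 m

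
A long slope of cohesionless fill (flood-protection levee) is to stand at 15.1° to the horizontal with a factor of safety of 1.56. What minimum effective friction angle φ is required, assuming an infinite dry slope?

φ = 22.8°

FS = tanφ/tanβ ⇒ tanφ = FS · tanβ = 1.56 · tan15.1° = 0.4209
φ = arctan(0.4209) = 22.83°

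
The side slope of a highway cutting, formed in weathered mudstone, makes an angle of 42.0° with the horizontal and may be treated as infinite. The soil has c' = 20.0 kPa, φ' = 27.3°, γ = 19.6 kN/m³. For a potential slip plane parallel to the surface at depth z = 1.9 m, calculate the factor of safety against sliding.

FS = 1.65

For an infinite slope with a slip plane parallel to the surface (no pore pressure): FS = [c' + γz cos²β tanφ'] / [γz sinβ cosβ].
γz = 19.6·1.9 = 37.24 kN/m²
Numerator = 20.0 + 37.24·cos²42.0°·tan27.3° = 20.0 + 37.24·0.5523·0.5161 = 30.615 kPa
Denominator = 37.24·sin42.0°·cos42.0° = 37.24·0.6691·0.7431 = 18.518 kPa
FS = 30.615 / 18.518 = 1.653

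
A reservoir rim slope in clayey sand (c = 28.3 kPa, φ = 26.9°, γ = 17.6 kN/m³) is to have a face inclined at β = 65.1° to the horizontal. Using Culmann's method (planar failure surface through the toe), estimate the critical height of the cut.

H_c = 24.30 m

Culmann's analysis gives the critical failure plane at α_cr = (β + φ)/2 = (65.1 + 26.9)/2 = 46.0°, and the critical height
H_c = (4c/γ) · sinβ cosφ / [1 − cos(β − φ)]
    = (4·28.3/17.6) · sin65.1°·cos26.9° / [1 − cos(38.2°)]
    = 6.432 · 0.9070·0.8918 / [1 − 0.7859]
    = 6.432 · 0.8089 / 0.2141
    = 24.30 m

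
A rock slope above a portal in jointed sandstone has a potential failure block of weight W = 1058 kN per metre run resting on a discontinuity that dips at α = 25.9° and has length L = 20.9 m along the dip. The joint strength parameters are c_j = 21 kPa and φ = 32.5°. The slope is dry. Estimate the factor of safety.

FS = 2.26

Resolving the block weight along and normal to the plane and applying the Mohr–Coulomb strength on the joint:
N' = W cosα = 1058·cos25.9° = 951.7 kN/m
Driving force T = W sinα = 1058·sin25.9° = 462.1 kN/m
Resisting force R = c_j·L + N'·tanφ = 21·20.9 + 951.7·tan32.5° = 438.9 + 606.3 = 1045.2 kN/m
FS = R / T = 1045.2 / 462.1 = 2.262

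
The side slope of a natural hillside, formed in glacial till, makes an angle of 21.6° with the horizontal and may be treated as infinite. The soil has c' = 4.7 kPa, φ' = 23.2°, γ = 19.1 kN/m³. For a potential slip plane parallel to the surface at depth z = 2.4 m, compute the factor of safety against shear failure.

For an infinite slope with a slip plane parallel to the surface (no pore pressure): FS = [c' + γz cos²β tanφ'] / [γz sinβ cosβ].
γz = 19.1·2.4 = 45.84 kN/m²
Numerator = 4.7 + 45.84·cos²21.6°·tan23.2° = 4.7 + 45.84·0.8645·0.4286 = 21.685 kPa
Denominator = 45.84·sin21.6°·cos21.6° = 45.84·0.3681·0.9298 = 15.690 kPa
FS = 21.685 / 15.690 = 1.382

FS = 1.38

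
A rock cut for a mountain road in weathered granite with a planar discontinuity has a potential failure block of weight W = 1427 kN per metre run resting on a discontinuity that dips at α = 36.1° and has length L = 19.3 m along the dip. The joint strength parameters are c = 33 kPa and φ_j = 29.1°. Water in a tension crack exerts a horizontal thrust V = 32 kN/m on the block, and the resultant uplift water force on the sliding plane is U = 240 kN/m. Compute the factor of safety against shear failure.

Resolving the block weight along and normal to the plane and applying the Mohr–Coulomb strength on the joint:
N' = W cosα − U − V sinα = 1427·cos36.1° − 240 − 32·sin36.1° = 894.1 kN/m
Driving force T = W sinα + V cosα = 1427·sin36.1° + 32·cos36.1° = 866.6 kN/m
Resisting force R = c·L + N'·tanφ_j = 33·19.3 + 894.1·tan29.1° = 636.9 + 497.7 = 1134.6 kN/m
FS = R / T = 1134.6 / 866.6 = 1.309

FS = 1.31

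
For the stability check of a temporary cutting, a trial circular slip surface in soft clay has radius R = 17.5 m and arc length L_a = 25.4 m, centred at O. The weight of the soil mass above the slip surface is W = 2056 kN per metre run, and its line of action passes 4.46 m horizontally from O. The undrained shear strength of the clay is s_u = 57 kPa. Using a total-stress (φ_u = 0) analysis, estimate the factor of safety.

Taking moments about the centre O, the resisting moment is provided by the undrained shear strength acting along the arc:
M_R = s_u·L_a·R = 57·25.40·17.5 = 25336.5 kN·m/m
M_D = W·d = 2056·4.46 = 9169.8 kN·m/m
FS = M_R / M_D = 25336.5 / 9169.8 = 2.763

FS = 2.76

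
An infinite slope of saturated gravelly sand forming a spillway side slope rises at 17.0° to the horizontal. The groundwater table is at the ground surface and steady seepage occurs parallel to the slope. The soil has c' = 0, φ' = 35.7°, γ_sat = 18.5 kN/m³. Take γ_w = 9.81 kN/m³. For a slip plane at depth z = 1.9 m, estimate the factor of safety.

With seepage parallel to the slope and the water table at the surface, the effective normal stress on the slip plane uses the buoyant unit weight γ' = γ_sat − γ_w while the driving shear stress uses γ_sat:
FS = [c' + γ' z cos²β tanφ'] / [γ_sat z sinβ cosβ]
(For c' = 0 this reduces to FS = (γ'/γ_sat)·tanφ'/tanβ.)
γ' = 18.5 − 9.81 = 8.69 kN/m³
Numerator = 0.0 + 8.69·1.9·cos²17.0°·tan35.7° = 0.0 + 8.69·1.9·0.9145·0.7186 = 10.850 kPa
Denominator = 18.5·1.9·sin17.0°·cos17.0° = 18.5·1.9·0.2924·0.9563 = 9.828 kPa
FS = 10.850 / 9.828 = 1.104

FS = 1.10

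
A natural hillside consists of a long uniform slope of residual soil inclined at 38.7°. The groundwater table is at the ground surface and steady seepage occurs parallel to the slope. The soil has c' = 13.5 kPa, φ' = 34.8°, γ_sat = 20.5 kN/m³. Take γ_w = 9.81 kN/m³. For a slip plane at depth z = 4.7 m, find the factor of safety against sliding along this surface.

With seepage parallel to the slope and the water table at the surface, the effective normal stress on the slip plane uses the buoyant unit weight γ' = γ_sat − γ_w while the driving shear stress uses γ_sat:
FS = [c' + γ' z cos²β tanφ'] / [γ_sat z sinβ cosβ]
γ' = 20.5 − 9.81 = 10.69 kN/m³
Numerator = 13.5 + 10.69·4.7·cos²38.7°·tan34.8° = 13.5 + 10.69·4.7·0.6091·0.6950 = 34.769 kPa
Denominator = 20.5·4.7·sin38.7°·cos38.7° = 20.5·4.7·0.6252·0.7804 = 47.015 kPa
FS = 34.769 / 47.015 = 0.740

FS = 0.74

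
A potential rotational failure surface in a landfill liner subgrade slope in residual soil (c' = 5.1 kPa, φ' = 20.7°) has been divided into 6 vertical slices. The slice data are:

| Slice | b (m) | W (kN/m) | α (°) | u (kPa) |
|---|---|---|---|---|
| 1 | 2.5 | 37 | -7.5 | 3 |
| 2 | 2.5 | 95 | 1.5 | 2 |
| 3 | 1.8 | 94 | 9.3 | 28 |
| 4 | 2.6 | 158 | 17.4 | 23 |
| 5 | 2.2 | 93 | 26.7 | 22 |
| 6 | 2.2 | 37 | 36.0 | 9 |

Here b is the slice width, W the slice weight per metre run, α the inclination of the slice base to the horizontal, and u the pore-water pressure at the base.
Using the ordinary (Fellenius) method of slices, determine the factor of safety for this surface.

Ordinary method of slices: FS = Σ[c'·Δl_i + (W_i cosα_i − u_i·Δl_i)·tanφ'] / Σ W_i sinα_i, with Δl_i = b_i / cosα_i.
Slice 1: Δl = 2.5/cos(-7.5°) = 2.522 m; N'_1 = 37·cos(-7.5°) − 3·2.522 = 29.1; c'Δl = 12.86; W sinα = -4.8
Slice 2: Δl = 2.5/cos1.5° = 2.501 m; N'_2 = 95·cos1.5° − 2·2.501 = 90.0; c'Δl = 12.75; W sinα = 2.5
Slice 3: Δl = 1.8/cos9.3° = 1.824 m; N'_3 = 94·cos9.3° − 28·1.824 = 41.7; c'Δl = 9.30; W sinα = 15.2
Slice 4: Δl = 2.6/cos17.4° = 2.725 m; N'_4 = 158·cos17.4° − 23·2.725 = 88.1; c'Δl = 13.90; W sinα = 47.2
Slice 5: Δl = 2.2/cos26.7° = 2.463 m; N'_5 = 93·cos26.7° − 22·2.463 = 28.9; c'Δl = 12.56; W sinα = 41.8
Slice 6: Δl = 2.2/cos36.0° = 2.719 m; N'_6 = 37·cos36.0° − 9·2.719 = 5.5; c'Δl = 13.87; W sinα = 21.7
Σc'Δl = 75.2 kN/m; ΣN' = 283.2 kN/m; ΣW sinα = 123.6 kN/m
Resisting = 75.2 + 283.2·tan20.7° = 75.2 + 107.0 = 182.3 kN/m
FS = 182.3 / 123.6 = 1.474

FS = 1.47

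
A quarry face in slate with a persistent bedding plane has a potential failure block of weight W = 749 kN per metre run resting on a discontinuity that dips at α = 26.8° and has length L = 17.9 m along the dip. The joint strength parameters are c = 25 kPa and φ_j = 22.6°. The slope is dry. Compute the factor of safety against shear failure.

FS = 2.15

Resolving the block weight along and normal to the plane and applying the Mohr–Coulomb strength on the joint:
N' = W cosα = 749·cos26.8° = 668.5 kN/m
Driving force T = W sinα = 749·sin26.8° = 337.7 kN/m
Resisting force R = c·L + N'·tanφ_j = 25·17.9 + 668.5·tan22.6° = 447.5 + 278.3 = 725.8 kN/m
FS = R / T = 725.8 / 337.7 = 2.149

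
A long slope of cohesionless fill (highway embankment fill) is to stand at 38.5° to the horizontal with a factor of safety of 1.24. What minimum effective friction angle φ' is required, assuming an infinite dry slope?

FS = tanφ'/tanβ ⇒ tanφ' = FS · tanβ = 1.24 · tan38.5° = 0.9863
φ' = arctan(0.9863) = 44.61°

φ' = 44.6°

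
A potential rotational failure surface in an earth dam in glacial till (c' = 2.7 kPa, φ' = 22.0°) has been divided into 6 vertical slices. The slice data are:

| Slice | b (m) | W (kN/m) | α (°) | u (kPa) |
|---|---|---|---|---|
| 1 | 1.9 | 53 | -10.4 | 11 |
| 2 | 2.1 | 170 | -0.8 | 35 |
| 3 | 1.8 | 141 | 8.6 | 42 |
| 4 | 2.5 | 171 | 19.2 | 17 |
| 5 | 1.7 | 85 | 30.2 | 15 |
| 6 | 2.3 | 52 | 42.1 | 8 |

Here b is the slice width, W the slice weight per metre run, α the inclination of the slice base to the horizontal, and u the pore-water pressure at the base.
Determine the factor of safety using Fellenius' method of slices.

FS = 1.29

Ordinary method of slices: FS = Σ[c'·Δl_i + (W_i cosα_i − u_i·Δl_i)·tanφ'] / Σ W_i sinα_i, with Δl_i = b_i / cosα_i.
Slice 1: Δl = 1.9/cos(-10.4°) = 1.932 m; N'_1 = 53·cos(-10.4°) − 11·1.932 = 30.9; c'Δl = 5.22; W sinα = -9.6
Slice 2: Δl = 2.1/cos(-0.8°) = 2.100 m; N'_2 = 170·cos(-0.8°) − 35·2.100 = 96.5; c'Δl = 5.67; W sinα = -2.4
Slice 3: Δl = 1.8/cos8.6° = 1.820 m; N'_3 = 141·cos8.6° − 42·1.820 = 63.0; c'Δl = 4.92; W sinα = 21.1
Slice 4: Δl = 2.5/cos19.2° = 2.647 m; N'_4 = 171·cos19.2° − 17·2.647 = 116.5; c'Δl = 7.15; W sinα = 56.2
Slice 5: Δl = 1.7/cos30.2° = 1.967 m; N'_5 = 85·cos30.2° − 15·1.967 = 44.0; c'Δl = 5.31; W sinα = 42.8
Slice 6: Δl = 2.3/cos42.1° = 3.100 m; N'_6 = 52·cos42.1° − 8·3.100 = 13.8; c'Δl = 8.37; W sinα = 34.9
Σc'Δl = 36.6 kN/m; ΣN' = 364.5 kN/m; ΣW sinα = 143.0 kN/m
Resisting = 36.6 + 364.5·tan22.0° = 36.6 + 147.3 = 183.9 kN/m
FS = 183.9 / 143.0 = 1.286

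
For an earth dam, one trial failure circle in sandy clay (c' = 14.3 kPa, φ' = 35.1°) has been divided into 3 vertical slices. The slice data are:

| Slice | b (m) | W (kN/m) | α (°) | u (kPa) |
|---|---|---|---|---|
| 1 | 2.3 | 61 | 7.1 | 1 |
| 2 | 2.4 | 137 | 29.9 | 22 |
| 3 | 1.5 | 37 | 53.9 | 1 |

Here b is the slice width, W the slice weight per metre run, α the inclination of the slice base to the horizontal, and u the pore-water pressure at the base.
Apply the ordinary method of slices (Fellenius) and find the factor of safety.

Ordinary method of slices: FS = Σ[c'·Δl_i + (W_i cosα_i − u_i·Δl_i)·tanφ'] / Σ W_i sinα_i, with Δl_i = b_i / cosα_i.
Slice 1: Δl = 2.3/cos7.1° = 2.318 m; N'_1 = 61·cos7.1° − 1·2.318 = 58.2; c'Δl = 33.14; W sinα = 7.5
Slice 2: Δl = 2.4/cos29.9° = 2.768 m; N'_2 = 137·cos29.9° − 22·2.768 = 57.9; c'Δl = 39.59; W sinα = 68.3
Slice 3: Δl = 1.5/cos53.9° = 2.546 m; N'_3 = 37·cos53.9° − 1·2.546 = 19.3; c'Δl = 36.41; W sinα = 29.9
Σc'Δl = 109.1 kN/m; ΣN' = 135.3 kN/m; ΣW sinα = 105.7 kN/m
Resisting = 109.1 + 135.3·tan35.1° = 109.1 + 95.1 = 204.2 kN/m
FS = 204.2 / 105.7 = 1.932

FS = 1.93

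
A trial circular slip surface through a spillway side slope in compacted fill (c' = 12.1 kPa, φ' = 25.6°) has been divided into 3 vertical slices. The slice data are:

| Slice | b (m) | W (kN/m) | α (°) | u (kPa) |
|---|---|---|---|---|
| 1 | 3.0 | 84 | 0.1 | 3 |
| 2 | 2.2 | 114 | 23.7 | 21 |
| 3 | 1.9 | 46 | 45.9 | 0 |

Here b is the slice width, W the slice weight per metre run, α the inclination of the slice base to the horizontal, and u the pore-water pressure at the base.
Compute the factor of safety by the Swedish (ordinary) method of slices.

Ordinary method of slices: FS = Σ[c'·Δl_i + (W_i cosα_i − u_i·Δl_i)·tanφ'] / Σ W_i sinα_i, with Δl_i = b_i / cosα_i.
Slice 1: Δl = 3.0/cos0.1° = 3.000 m; N'_1 = 84·cos0.1° − 3·3.000 = 75.0; c'Δl = 36.30; W sinα = 0.1
Slice 2: Δl = 2.2/cos23.7° = 2.403 m; N'_2 = 114·cos23.7° − 21·2.403 = 53.9; c'Δl = 29.07; W sinα = 45.8
Slice 3: Δl = 1.9/cos45.9° = 2.730 m; N'_3 = 46·cos45.9° − 0·2.730 = 32.0; c'Δl = 33.04; W sinα = 33.0
Σc'Δl = 98.4 kN/m; ΣN' = 160.9 kN/m; ΣW sinα = 79.0 kN/m
Resisting = 98.4 + 160.9·tan25.6° = 98.4 + 77.1 = 175.5 kN/m
FS = 175.5 / 79.0 = 2.222

FS = 2.22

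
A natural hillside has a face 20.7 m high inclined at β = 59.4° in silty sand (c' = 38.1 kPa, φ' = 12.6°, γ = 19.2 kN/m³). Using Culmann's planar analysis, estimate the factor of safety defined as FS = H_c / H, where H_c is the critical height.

FS = 1.02

H_c = (4c'/γ) · sinβ cosφ' / [1 − cos(β − φ')]
    = (4·38.1/19.2) · sin59.4°·cos12.6° / [1 − cos46.8°]
    = 7.938 · 0.8400 / 0.3155 = 21.14 m
FS = H_c / H = 21.14 / 20.7 = 1.021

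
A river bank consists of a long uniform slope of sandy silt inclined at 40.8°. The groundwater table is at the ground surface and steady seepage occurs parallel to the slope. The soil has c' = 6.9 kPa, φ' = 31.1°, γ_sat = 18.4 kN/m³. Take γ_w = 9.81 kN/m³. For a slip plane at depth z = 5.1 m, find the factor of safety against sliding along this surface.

With seepage parallel to the slope and the water table at the surface, the effective normal stress on the slip plane uses the buoyant unit weight γ' = γ_sat − γ_w while the driving shear stress uses γ_sat:
FS = [c' + γ' z cos²β tanφ'] / [γ_sat z sinβ cosβ]
γ' = 18.4 − 9.81 = 8.59 kN/m³
Numerator = 6.9 + 8.59·5.1·cos²40.8°·tan31.1° = 6.9 + 8.59·5.1·0.5730·0.6032 = 22.044 kPa
Denominator = 18.4·5.1·sin40.8°·cos40.8° = 18.4·5.1·0.6534·0.7570 = 46.417 kPa
FS = 22.044 / 46.417 = 0.475

FS = 0.47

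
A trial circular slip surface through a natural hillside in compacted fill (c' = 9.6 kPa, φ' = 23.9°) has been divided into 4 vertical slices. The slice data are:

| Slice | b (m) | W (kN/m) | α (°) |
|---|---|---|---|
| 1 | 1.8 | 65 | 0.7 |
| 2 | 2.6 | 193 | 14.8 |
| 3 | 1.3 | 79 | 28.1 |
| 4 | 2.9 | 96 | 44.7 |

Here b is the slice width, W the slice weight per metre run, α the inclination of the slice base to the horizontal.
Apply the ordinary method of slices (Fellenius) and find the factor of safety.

FS = 1.74

Ordinary method of slices: FS = Σ[c'·Δl_i + (W_i cosα_i)·tanφ'] / Σ W_i sinα_i, with Δl_i = b_i / cosα_i.
Slice 1: Δl = 1.8/cos0.7° = 1.800 m; N'_1 = 65·cos0.7° = 65.0; c'Δl = 17.28; W sinα = 0.8
Slice 2: Δl = 2.6/cos14.8° = 2.689 m; N'_2 = 193·cos14.8° = 186.6; c'Δl = 25.82; W sinα = 49.3
Slice 3: Δl = 1.3/cos28.1° = 1.474 m; N'_3 = 79·cos28.1° = 69.7; c'Δl = 14.15; W sinα = 37.2
Slice 4: Δl = 2.9/cos44.7° = 4.080 m; N'_4 = 96·cos44.7° = 68.2; c'Δl = 39.17; W sinα = 67.5
Σc'Δl = 96.4 kN/m; ΣN' = 389.5 kN/m; ΣW sinα = 154.8 kN/m
Resisting = 96.4 + 389.5·tan23.9° = 96.4 + 172.6 = 269.0 kN/m
FS = 269.0 / 154.8 = 1.738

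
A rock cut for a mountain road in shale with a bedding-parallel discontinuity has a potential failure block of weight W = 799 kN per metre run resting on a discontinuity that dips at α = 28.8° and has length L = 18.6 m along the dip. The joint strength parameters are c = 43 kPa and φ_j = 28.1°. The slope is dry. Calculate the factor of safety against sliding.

FS = 3.05

Resolving the block weight along and normal to the plane and applying the Mohr–Coulomb strength on the joint:
N' = W cosα = 799·cos28.8° = 700.2 kN/m
Driving force T = W sinα = 799·sin28.8° = 384.9 kN/m
Resisting force R = c·L + N'·tanφ_j = 43·18.6 + 700.2·tan28.1° = 799.8 + 373.9 = 1173.7 kN/m
FS = R / T = 1173.7 / 384.9 = 3.049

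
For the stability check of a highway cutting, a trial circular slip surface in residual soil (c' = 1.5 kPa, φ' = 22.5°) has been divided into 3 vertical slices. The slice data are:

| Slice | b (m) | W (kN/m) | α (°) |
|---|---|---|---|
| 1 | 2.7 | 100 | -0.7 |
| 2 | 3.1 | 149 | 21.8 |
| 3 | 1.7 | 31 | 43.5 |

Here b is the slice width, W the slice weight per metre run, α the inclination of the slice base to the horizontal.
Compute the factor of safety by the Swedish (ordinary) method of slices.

Ordinary method of slices: FS = Σ[c'·Δl_i + (W_i cosα_i)·tanφ'] / Σ W_i sinα_i, with Δl_i = b_i / cosα_i.
Slice 1: Δl = 2.7/cos(-0.7°) = 2.700 m; N'_1 = 100·cos(-0.7°) = 100.0; c'Δl = 4.05; W sinα = -1.2
Slice 2: Δl = 3.1/cos21.8° = 3.339 m; N'_2 = 149·cos21.8° = 138.3; c'Δl = 5.01; W sinα = 55.3
Slice 3: Δl = 1.7/cos43.5° = 2.344 m; N'_3 = 31·cos43.5° = 22.5; c'Δl = 3.52; W sinα = 21.3
Σc'Δl = 12.6 kN/m; ΣN' = 260.8 kN/m; ΣW sinα = 75.5 kN/m
Resisting = 12.6 + 260.8·tan22.5° = 12.6 + 108.0 = 120.6 kN/m
FS = 120.6 / 75.5 = 1.599

FS = 1.60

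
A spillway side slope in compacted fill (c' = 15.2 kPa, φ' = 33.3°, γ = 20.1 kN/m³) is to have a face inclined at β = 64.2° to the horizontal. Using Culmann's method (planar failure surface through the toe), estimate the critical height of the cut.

H_c = 16.04 m

Culmann's analysis gives the critical failure plane at α_cr = (β + φ')/2 = (64.2 + 33.3)/2 = 48.8°, and the critical height
H_c = (4c'/γ) · sinβ cosφ' / [1 − cos(β − φ')]
    = (4·15.2/20.1) · sin64.2°·cos33.3° / [1 − cos(30.9°)]
    = 3.025 · 0.9003·0.8358 / [1 − 0.8581]
    = 3.025 · 0.7525 / 0.1419
    = 16.04 m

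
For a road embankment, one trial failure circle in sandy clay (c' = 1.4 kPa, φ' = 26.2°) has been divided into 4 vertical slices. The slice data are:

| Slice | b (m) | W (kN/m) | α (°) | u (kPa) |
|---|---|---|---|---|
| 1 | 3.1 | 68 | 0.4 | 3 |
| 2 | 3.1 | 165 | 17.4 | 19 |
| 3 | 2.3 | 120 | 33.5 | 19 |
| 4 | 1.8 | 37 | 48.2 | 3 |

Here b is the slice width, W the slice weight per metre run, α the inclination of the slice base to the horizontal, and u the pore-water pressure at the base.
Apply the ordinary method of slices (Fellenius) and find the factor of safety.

Ordinary method of slices: FS = Σ[c'·Δl_i + (W_i cosα_i − u_i·Δl_i)·tanφ'] / Σ W_i sinα_i, with Δl_i = b_i / cosα_i.
Slice 1: Δl = 3.1/cos0.4° = 3.100 m; N'_1 = 68·cos0.4° − 3·3.100 = 58.7; c'Δl = 4.34; W sinα = 0.5
Slice 2: Δl = 3.1/cos17.4° = 3.249 m; N'_2 = 165·cos17.4° − 19·3.249 = 95.7; c'Δl = 4.55; W sinα = 49.3
Slice 3: Δl = 2.3/cos33.5° = 2.758 m; N'_3 = 120·cos33.5° − 19·2.758 = 47.7; c'Δl = 3.86; W sinα = 66.2
Slice 4: Δl = 1.8/cos48.2° = 2.701 m; N'_4 = 37·cos48.2° − 3·2.701 = 16.6; c'Δl = 3.78; W sinα = 27.6
Σc'Δl = 16.5 kN/m; ΣN' = 218.6 kN/m; ΣW sinα = 143.6 kN/m
Resisting = 16.5 + 218.6·tan26.2° = 16.5 + 107.6 = 124.1 kN/m
FS = 124.1 / 143.6 = 0.864

FS = 0.86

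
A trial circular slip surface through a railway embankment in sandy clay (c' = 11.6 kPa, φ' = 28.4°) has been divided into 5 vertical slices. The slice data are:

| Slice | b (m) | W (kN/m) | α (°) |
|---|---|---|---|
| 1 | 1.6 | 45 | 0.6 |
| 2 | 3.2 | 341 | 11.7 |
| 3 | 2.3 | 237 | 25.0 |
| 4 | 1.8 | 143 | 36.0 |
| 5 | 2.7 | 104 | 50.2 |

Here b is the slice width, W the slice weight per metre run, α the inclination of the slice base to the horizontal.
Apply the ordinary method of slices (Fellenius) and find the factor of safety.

Ordinary method of slices: FS = Σ[c'·Δl_i + (W_i cosα_i)·tanφ'] / Σ W_i sinα_i, with Δl_i = b_i / cosα_i.
Slice 1: Δl = 1.6/cos0.6° = 1.600 m; N'_1 = 45·cos0.6° = 45.0; c'Δl = 18.56; W sinα = 0.5
Slice 2: Δl = 3.2/cos11.7° = 3.268 m; N'_2 = 341·cos11.7° = 333.9; c'Δl = 37.91; W sinα = 69.2
Slice 3: Δl = 2.3/cos25.0° = 2.538 m; N'_3 = 237·cos25.0° = 214.8; c'Δl = 29.44; W sinα = 100.2
Slice 4: Δl = 1.8/cos36.0° = 2.225 m; N'_4 = 143·cos36.0° = 115.7; c'Δl = 25.81; W sinα = 84.1
Slice 5: Δl = 2.7/cos50.2° = 4.218 m; N'_5 = 104·cos50.2° = 66.6; c'Δl = 48.93; W sinα = 79.9
Σc'Δl = 160.6 kN/m; ΣN' = 776.0 kN/m; ΣW sinα = 333.7 kN/m
Resisting = 160.6 + 776.0·tan28.4° = 160.6 + 419.6 = 580.2 kN/m
FS = 580.2 / 333.7 = 1.739

FS = 1.74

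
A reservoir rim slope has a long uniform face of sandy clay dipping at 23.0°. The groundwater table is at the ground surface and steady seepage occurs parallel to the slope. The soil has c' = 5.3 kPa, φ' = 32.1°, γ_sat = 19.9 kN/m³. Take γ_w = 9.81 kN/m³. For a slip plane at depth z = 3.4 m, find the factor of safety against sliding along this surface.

With seepage parallel to the slope and the water table at the surface, the effective normal stress on the slip plane uses the buoyant unit weight γ' = γ_sat − γ_w while the driving shear stress uses γ_sat:
FS = [c' + γ' z cos²β tanφ'] / [γ_sat z sinβ cosβ]
γ' = 19.9 − 9.81 = 10.09 kN/m³
Numerator = 5.3 + 10.09·3.4·cos²23.0°·tan32.1° = 5.3 + 10.09·3.4·0.8473·0.6273 = 23.535 kPa
Denominator = 19.9·3.4·sin23.0°·cos23.0° = 19.9·3.4·0.3907·0.9205 = 24.335 kPa
FS = 23.535 / 24.335 = 0.967

FS = 0.97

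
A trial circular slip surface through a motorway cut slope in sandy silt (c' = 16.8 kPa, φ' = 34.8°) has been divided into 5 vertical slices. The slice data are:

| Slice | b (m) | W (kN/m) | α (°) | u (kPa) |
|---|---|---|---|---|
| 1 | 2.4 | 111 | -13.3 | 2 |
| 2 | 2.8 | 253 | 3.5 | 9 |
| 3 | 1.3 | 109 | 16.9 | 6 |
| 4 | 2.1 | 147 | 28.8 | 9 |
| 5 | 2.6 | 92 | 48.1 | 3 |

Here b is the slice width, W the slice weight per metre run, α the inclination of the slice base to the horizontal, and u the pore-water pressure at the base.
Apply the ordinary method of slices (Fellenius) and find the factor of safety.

Ordinary method of slices: FS = Σ[c'·Δl_i + (W_i cosα_i − u_i·Δl_i)·tanφ'] / Σ W_i sinα_i, with Δl_i = b_i / cosα_i.
Slice 1: Δl = 2.4/cos(-13.3°) = 2.466 m; N'_1 = 111·cos(-13.3°) − 2·2.466 = 103.1; c'Δl = 41.43; W sinα = -25.5
Slice 2: Δl = 2.8/cos3.5° = 2.805 m; N'_2 = 253·cos3.5° − 9·2.805 = 227.3; c'Δl = 47.13; W sinα = 15.4
Slice 3: Δl = 1.3/cos16.9° = 1.359 m; N'_3 = 109·cos16.9° − 6·1.359 = 96.1; c'Δl = 22.83; W sinα = 31.7
Slice 4: Δl = 2.1/cos28.8° = 2.396 m; N'_4 = 147·cos28.8° − 9·2.396 = 107.2; c'Δl = 40.26; W sinα = 70.8
Slice 5: Δl = 2.6/cos48.1° = 3.893 m; N'_5 = 92·cos48.1° − 3·3.893 = 49.8; c'Δl = 65.41; W sinα = 68.5
Σc'Δl = 217.1 kN/m; ΣN' = 583.5 kN/m; ΣW sinα = 160.9 kN/m
Resisting = 217.1 + 583.5·tan34.8° = 217.1 + 405.6 = 622.6 kN/m
FS = 622.6 / 160.9 = 3.870

FS = 3.87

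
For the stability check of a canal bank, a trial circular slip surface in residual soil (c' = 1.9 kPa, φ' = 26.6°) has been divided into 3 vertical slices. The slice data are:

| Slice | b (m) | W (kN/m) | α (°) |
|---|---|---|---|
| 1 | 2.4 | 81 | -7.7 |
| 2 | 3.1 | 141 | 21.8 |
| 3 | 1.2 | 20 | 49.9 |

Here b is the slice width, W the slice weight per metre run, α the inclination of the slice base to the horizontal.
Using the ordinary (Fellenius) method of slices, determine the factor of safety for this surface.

FS = 2.23

Ordinary method of slices: FS = Σ[c'·Δl_i + (W_i cosα_i)·tanφ'] / Σ W_i sinα_i, with Δl_i = b_i / cosα_i.
Slice 1: Δl = 2.4/cos(-7.7°) = 2.422 m; N'_1 = 81·cos(-7.7°) = 80.3; c'Δl = 4.60; W sinα = -10.9
Slice 2: Δl = 3.1/cos21.8° = 3.339 m; N'_2 = 141·cos21.8° = 130.9; c'Δl = 6.34; W sinα = 52.4
Slice 3: Δl = 1.2/cos49.9° = 1.863 m; N'_3 = 20·cos49.9° = 12.9; c'Δl = 3.54; W sinα = 15.3
Σc'Δl = 14.5 kN/m; ΣN' = 224.1 kN/m; ΣW sinα = 56.8 kN/m
Resisting = 14.5 + 224.1·tan26.6° = 14.5 + 112.2 = 126.7 kN/m
FS = 126.7 / 56.8 = 2.230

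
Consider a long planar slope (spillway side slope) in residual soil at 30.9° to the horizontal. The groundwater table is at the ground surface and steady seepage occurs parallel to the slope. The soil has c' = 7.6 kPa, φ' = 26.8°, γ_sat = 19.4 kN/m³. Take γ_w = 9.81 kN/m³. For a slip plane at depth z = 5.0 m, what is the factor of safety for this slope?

With seepage parallel to the slope and the water table at the surface, the effective normal stress on the slip plane uses the buoyant unit weight γ' = γ_sat − γ_w while the driving shear stress uses γ_sat:
FS = [c' + γ' z cos²β tanφ'] / [γ_sat z sinβ cosβ]
γ' = 19.4 − 9.81 = 9.59 kN/m³
Numerator = 7.6 + 9.59·5.0·cos²30.9°·tan26.8° = 7.6 + 9.59·5.0·0.7363·0.5051 = 25.434 kPa
Denominator = 19.4·5.0·sin30.9°·cos30.9° = 19.4·5.0·0.5135·0.8581 = 42.743 kPa
FS = 25.434 / 42.743 = 0.595

FS = 0.60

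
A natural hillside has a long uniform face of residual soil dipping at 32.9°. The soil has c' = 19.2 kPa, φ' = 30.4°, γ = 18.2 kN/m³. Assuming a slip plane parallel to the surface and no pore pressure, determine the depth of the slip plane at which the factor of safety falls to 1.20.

Setting FS = 1.20 in FS = [c' + γz cos²β tanφ'] / [γz sinβ cosβ] and solving for z:
z = c' / [γ cosβ (FS·sinβ − cosβ·tanφ')]
  = 19.2 / [18.2·cos32.9°·(1.20·sin32.9° − cos32.9°·tan30.4°)]
  = 19.2 / [18.2·0.8396·(1.20·0.5432 − 0.8396·0.5867)]
  = 19.2 / 2.4329 = 7.892 m

z = 7.89 m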